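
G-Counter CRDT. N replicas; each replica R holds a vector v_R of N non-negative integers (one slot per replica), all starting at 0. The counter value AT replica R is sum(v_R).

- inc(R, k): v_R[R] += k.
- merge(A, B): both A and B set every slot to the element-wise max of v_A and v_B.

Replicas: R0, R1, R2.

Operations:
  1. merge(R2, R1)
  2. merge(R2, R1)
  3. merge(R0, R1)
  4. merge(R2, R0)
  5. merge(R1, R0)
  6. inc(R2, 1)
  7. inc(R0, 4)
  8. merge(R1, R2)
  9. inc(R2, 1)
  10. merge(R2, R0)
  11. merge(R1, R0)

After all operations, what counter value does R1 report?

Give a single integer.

Answer: 6

Derivation:
Op 1: merge R2<->R1 -> R2=(0,0,0) R1=(0,0,0)
Op 2: merge R2<->R1 -> R2=(0,0,0) R1=(0,0,0)
Op 3: merge R0<->R1 -> R0=(0,0,0) R1=(0,0,0)
Op 4: merge R2<->R0 -> R2=(0,0,0) R0=(0,0,0)
Op 5: merge R1<->R0 -> R1=(0,0,0) R0=(0,0,0)
Op 6: inc R2 by 1 -> R2=(0,0,1) value=1
Op 7: inc R0 by 4 -> R0=(4,0,0) value=4
Op 8: merge R1<->R2 -> R1=(0,0,1) R2=(0,0,1)
Op 9: inc R2 by 1 -> R2=(0,0,2) value=2
Op 10: merge R2<->R0 -> R2=(4,0,2) R0=(4,0,2)
Op 11: merge R1<->R0 -> R1=(4,0,2) R0=(4,0,2)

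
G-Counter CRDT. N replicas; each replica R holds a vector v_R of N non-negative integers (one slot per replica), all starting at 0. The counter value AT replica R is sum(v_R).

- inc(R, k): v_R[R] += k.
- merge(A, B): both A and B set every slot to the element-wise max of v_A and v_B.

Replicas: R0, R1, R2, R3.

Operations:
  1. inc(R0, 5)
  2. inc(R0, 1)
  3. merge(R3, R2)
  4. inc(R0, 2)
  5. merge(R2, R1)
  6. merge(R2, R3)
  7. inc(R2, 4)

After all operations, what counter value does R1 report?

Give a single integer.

Answer: 0

Derivation:
Op 1: inc R0 by 5 -> R0=(5,0,0,0) value=5
Op 2: inc R0 by 1 -> R0=(6,0,0,0) value=6
Op 3: merge R3<->R2 -> R3=(0,0,0,0) R2=(0,0,0,0)
Op 4: inc R0 by 2 -> R0=(8,0,0,0) value=8
Op 5: merge R2<->R1 -> R2=(0,0,0,0) R1=(0,0,0,0)
Op 6: merge R2<->R3 -> R2=(0,0,0,0) R3=(0,0,0,0)
Op 7: inc R2 by 4 -> R2=(0,0,4,0) value=4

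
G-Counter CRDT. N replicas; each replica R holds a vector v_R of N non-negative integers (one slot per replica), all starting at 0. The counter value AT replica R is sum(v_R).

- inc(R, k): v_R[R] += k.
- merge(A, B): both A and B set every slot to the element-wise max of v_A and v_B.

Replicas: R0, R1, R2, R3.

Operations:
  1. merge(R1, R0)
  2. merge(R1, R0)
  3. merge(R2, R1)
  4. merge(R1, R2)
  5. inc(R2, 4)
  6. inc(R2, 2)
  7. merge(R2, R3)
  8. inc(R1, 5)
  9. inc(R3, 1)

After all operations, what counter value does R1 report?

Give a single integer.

Op 1: merge R1<->R0 -> R1=(0,0,0,0) R0=(0,0,0,0)
Op 2: merge R1<->R0 -> R1=(0,0,0,0) R0=(0,0,0,0)
Op 3: merge R2<->R1 -> R2=(0,0,0,0) R1=(0,0,0,0)
Op 4: merge R1<->R2 -> R1=(0,0,0,0) R2=(0,0,0,0)
Op 5: inc R2 by 4 -> R2=(0,0,4,0) value=4
Op 6: inc R2 by 2 -> R2=(0,0,6,0) value=6
Op 7: merge R2<->R3 -> R2=(0,0,6,0) R3=(0,0,6,0)
Op 8: inc R1 by 5 -> R1=(0,5,0,0) value=5
Op 9: inc R3 by 1 -> R3=(0,0,6,1) value=7

Answer: 5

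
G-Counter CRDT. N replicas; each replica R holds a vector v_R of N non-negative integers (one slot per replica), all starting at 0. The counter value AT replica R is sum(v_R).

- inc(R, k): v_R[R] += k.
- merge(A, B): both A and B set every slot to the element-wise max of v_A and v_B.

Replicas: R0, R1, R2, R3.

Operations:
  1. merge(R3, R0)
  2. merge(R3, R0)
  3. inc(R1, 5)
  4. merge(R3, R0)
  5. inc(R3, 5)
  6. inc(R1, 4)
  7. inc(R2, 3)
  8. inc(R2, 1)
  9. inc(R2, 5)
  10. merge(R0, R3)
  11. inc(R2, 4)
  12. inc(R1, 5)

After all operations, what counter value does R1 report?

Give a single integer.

Op 1: merge R3<->R0 -> R3=(0,0,0,0) R0=(0,0,0,0)
Op 2: merge R3<->R0 -> R3=(0,0,0,0) R0=(0,0,0,0)
Op 3: inc R1 by 5 -> R1=(0,5,0,0) value=5
Op 4: merge R3<->R0 -> R3=(0,0,0,0) R0=(0,0,0,0)
Op 5: inc R3 by 5 -> R3=(0,0,0,5) value=5
Op 6: inc R1 by 4 -> R1=(0,9,0,0) value=9
Op 7: inc R2 by 3 -> R2=(0,0,3,0) value=3
Op 8: inc R2 by 1 -> R2=(0,0,4,0) value=4
Op 9: inc R2 by 5 -> R2=(0,0,9,0) value=9
Op 10: merge R0<->R3 -> R0=(0,0,0,5) R3=(0,0,0,5)
Op 11: inc R2 by 4 -> R2=(0,0,13,0) value=13
Op 12: inc R1 by 5 -> R1=(0,14,0,0) value=14

Answer: 14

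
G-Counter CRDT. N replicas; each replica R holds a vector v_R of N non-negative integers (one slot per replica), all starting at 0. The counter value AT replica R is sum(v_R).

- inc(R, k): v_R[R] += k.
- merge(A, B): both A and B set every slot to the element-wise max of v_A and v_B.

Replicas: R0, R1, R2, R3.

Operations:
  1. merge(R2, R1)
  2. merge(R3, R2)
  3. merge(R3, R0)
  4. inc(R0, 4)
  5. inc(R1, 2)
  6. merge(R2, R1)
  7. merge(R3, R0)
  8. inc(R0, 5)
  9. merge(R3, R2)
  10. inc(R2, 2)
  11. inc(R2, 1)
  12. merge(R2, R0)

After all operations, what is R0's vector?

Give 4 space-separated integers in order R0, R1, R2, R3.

Answer: 9 2 3 0

Derivation:
Op 1: merge R2<->R1 -> R2=(0,0,0,0) R1=(0,0,0,0)
Op 2: merge R3<->R2 -> R3=(0,0,0,0) R2=(0,0,0,0)
Op 3: merge R3<->R0 -> R3=(0,0,0,0) R0=(0,0,0,0)
Op 4: inc R0 by 4 -> R0=(4,0,0,0) value=4
Op 5: inc R1 by 2 -> R1=(0,2,0,0) value=2
Op 6: merge R2<->R1 -> R2=(0,2,0,0) R1=(0,2,0,0)
Op 7: merge R3<->R0 -> R3=(4,0,0,0) R0=(4,0,0,0)
Op 8: inc R0 by 5 -> R0=(9,0,0,0) value=9
Op 9: merge R3<->R2 -> R3=(4,2,0,0) R2=(4,2,0,0)
Op 10: inc R2 by 2 -> R2=(4,2,2,0) value=8
Op 11: inc R2 by 1 -> R2=(4,2,3,0) value=9
Op 12: merge R2<->R0 -> R2=(9,2,3,0) R0=(9,2,3,0)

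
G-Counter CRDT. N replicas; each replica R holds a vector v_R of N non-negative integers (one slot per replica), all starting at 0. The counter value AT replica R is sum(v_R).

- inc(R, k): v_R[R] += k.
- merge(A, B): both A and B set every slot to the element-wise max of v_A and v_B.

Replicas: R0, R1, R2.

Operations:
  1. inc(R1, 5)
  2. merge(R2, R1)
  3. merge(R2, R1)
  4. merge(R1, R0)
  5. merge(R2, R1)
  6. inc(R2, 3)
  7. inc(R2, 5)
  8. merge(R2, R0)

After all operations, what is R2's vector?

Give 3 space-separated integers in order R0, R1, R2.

Op 1: inc R1 by 5 -> R1=(0,5,0) value=5
Op 2: merge R2<->R1 -> R2=(0,5,0) R1=(0,5,0)
Op 3: merge R2<->R1 -> R2=(0,5,0) R1=(0,5,0)
Op 4: merge R1<->R0 -> R1=(0,5,0) R0=(0,5,0)
Op 5: merge R2<->R1 -> R2=(0,5,0) R1=(0,5,0)
Op 6: inc R2 by 3 -> R2=(0,5,3) value=8
Op 7: inc R2 by 5 -> R2=(0,5,8) value=13
Op 8: merge R2<->R0 -> R2=(0,5,8) R0=(0,5,8)

Answer: 0 5 8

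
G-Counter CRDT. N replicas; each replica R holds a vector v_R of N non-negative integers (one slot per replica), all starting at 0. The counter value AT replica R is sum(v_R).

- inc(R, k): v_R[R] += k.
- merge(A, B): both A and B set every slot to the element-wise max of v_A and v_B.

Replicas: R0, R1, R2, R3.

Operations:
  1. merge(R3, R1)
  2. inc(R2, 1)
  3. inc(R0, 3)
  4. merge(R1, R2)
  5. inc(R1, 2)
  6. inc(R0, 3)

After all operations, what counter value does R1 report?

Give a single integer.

Answer: 3

Derivation:
Op 1: merge R3<->R1 -> R3=(0,0,0,0) R1=(0,0,0,0)
Op 2: inc R2 by 1 -> R2=(0,0,1,0) value=1
Op 3: inc R0 by 3 -> R0=(3,0,0,0) value=3
Op 4: merge R1<->R2 -> R1=(0,0,1,0) R2=(0,0,1,0)
Op 5: inc R1 by 2 -> R1=(0,2,1,0) value=3
Op 6: inc R0 by 3 -> R0=(6,0,0,0) value=6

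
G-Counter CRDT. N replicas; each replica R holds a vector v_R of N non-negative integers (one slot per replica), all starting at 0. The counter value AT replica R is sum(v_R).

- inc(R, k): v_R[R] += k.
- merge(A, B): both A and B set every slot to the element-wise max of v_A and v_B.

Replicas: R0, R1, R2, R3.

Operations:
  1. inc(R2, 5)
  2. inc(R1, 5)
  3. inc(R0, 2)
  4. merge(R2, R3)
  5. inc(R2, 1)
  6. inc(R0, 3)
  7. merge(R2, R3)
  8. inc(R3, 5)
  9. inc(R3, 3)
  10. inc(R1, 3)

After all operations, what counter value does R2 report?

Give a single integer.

Op 1: inc R2 by 5 -> R2=(0,0,5,0) value=5
Op 2: inc R1 by 5 -> R1=(0,5,0,0) value=5
Op 3: inc R0 by 2 -> R0=(2,0,0,0) value=2
Op 4: merge R2<->R3 -> R2=(0,0,5,0) R3=(0,0,5,0)
Op 5: inc R2 by 1 -> R2=(0,0,6,0) value=6
Op 6: inc R0 by 3 -> R0=(5,0,0,0) value=5
Op 7: merge R2<->R3 -> R2=(0,0,6,0) R3=(0,0,6,0)
Op 8: inc R3 by 5 -> R3=(0,0,6,5) value=11
Op 9: inc R3 by 3 -> R3=(0,0,6,8) value=14
Op 10: inc R1 by 3 -> R1=(0,8,0,0) value=8

Answer: 6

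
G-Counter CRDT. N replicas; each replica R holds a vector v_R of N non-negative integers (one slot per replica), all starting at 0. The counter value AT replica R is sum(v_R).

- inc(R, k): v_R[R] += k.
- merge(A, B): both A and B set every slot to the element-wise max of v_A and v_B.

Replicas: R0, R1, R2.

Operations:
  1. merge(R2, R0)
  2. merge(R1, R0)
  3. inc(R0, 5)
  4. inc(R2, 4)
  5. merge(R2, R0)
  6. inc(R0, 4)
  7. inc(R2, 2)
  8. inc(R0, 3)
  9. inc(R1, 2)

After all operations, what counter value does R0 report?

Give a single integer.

Op 1: merge R2<->R0 -> R2=(0,0,0) R0=(0,0,0)
Op 2: merge R1<->R0 -> R1=(0,0,0) R0=(0,0,0)
Op 3: inc R0 by 5 -> R0=(5,0,0) value=5
Op 4: inc R2 by 4 -> R2=(0,0,4) value=4
Op 5: merge R2<->R0 -> R2=(5,0,4) R0=(5,0,4)
Op 6: inc R0 by 4 -> R0=(9,0,4) value=13
Op 7: inc R2 by 2 -> R2=(5,0,6) value=11
Op 8: inc R0 by 3 -> R0=(12,0,4) value=16
Op 9: inc R1 by 2 -> R1=(0,2,0) value=2

Answer: 16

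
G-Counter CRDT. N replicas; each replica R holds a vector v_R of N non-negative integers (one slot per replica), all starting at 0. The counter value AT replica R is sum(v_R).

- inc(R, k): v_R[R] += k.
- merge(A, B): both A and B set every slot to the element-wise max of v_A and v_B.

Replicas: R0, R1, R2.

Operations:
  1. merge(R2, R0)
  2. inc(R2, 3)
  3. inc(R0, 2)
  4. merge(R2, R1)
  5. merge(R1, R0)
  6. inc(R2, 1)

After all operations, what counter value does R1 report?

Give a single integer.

Answer: 5

Derivation:
Op 1: merge R2<->R0 -> R2=(0,0,0) R0=(0,0,0)
Op 2: inc R2 by 3 -> R2=(0,0,3) value=3
Op 3: inc R0 by 2 -> R0=(2,0,0) value=2
Op 4: merge R2<->R1 -> R2=(0,0,3) R1=(0,0,3)
Op 5: merge R1<->R0 -> R1=(2,0,3) R0=(2,0,3)
Op 6: inc R2 by 1 -> R2=(0,0,4) value=4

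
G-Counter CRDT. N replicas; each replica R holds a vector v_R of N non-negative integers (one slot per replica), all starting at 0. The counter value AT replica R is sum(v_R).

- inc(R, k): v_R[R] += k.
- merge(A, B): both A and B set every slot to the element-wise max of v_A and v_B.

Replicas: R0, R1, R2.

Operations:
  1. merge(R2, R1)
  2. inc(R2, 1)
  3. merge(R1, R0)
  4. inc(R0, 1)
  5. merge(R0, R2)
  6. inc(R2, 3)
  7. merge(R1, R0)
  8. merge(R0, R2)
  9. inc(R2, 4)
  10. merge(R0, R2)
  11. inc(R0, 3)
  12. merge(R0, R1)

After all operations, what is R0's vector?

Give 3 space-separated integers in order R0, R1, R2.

Answer: 4 0 8

Derivation:
Op 1: merge R2<->R1 -> R2=(0,0,0) R1=(0,0,0)
Op 2: inc R2 by 1 -> R2=(0,0,1) value=1
Op 3: merge R1<->R0 -> R1=(0,0,0) R0=(0,0,0)
Op 4: inc R0 by 1 -> R0=(1,0,0) value=1
Op 5: merge R0<->R2 -> R0=(1,0,1) R2=(1,0,1)
Op 6: inc R2 by 3 -> R2=(1,0,4) value=5
Op 7: merge R1<->R0 -> R1=(1,0,1) R0=(1,0,1)
Op 8: merge R0<->R2 -> R0=(1,0,4) R2=(1,0,4)
Op 9: inc R2 by 4 -> R2=(1,0,8) value=9
Op 10: merge R0<->R2 -> R0=(1,0,8) R2=(1,0,8)
Op 11: inc R0 by 3 -> R0=(4,0,8) value=12
Op 12: merge R0<->R1 -> R0=(4,0,8) R1=(4,0,8)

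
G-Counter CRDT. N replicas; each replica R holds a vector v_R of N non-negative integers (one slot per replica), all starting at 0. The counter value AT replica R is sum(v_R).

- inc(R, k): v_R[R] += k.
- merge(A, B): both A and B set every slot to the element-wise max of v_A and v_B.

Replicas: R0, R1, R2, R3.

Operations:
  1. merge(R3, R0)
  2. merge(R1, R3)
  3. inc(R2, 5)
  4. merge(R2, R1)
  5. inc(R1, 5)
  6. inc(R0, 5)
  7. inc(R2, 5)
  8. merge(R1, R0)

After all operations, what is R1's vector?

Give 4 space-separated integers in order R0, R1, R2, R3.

Answer: 5 5 5 0

Derivation:
Op 1: merge R3<->R0 -> R3=(0,0,0,0) R0=(0,0,0,0)
Op 2: merge R1<->R3 -> R1=(0,0,0,0) R3=(0,0,0,0)
Op 3: inc R2 by 5 -> R2=(0,0,5,0) value=5
Op 4: merge R2<->R1 -> R2=(0,0,5,0) R1=(0,0,5,0)
Op 5: inc R1 by 5 -> R1=(0,5,5,0) value=10
Op 6: inc R0 by 5 -> R0=(5,0,0,0) value=5
Op 7: inc R2 by 5 -> R2=(0,0,10,0) value=10
Op 8: merge R1<->R0 -> R1=(5,5,5,0) R0=(5,5,5,0)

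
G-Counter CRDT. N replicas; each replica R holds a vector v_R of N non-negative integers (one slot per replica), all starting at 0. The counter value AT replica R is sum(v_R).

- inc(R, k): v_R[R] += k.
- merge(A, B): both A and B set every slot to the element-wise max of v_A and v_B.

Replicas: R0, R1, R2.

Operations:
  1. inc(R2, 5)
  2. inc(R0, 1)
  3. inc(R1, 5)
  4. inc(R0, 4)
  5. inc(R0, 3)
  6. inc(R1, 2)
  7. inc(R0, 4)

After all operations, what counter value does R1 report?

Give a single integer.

Answer: 7

Derivation:
Op 1: inc R2 by 5 -> R2=(0,0,5) value=5
Op 2: inc R0 by 1 -> R0=(1,0,0) value=1
Op 3: inc R1 by 5 -> R1=(0,5,0) value=5
Op 4: inc R0 by 4 -> R0=(5,0,0) value=5
Op 5: inc R0 by 3 -> R0=(8,0,0) value=8
Op 6: inc R1 by 2 -> R1=(0,7,0) value=7
Op 7: inc R0 by 4 -> R0=(12,0,0) value=12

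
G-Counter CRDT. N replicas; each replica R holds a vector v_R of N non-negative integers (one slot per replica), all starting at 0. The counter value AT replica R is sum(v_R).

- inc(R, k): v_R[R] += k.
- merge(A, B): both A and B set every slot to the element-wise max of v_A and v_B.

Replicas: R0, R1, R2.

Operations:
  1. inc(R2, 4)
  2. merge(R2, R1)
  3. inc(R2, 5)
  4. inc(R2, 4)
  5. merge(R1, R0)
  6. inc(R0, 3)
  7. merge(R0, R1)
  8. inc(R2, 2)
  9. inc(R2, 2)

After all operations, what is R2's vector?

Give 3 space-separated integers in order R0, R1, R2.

Op 1: inc R2 by 4 -> R2=(0,0,4) value=4
Op 2: merge R2<->R1 -> R2=(0,0,4) R1=(0,0,4)
Op 3: inc R2 by 5 -> R2=(0,0,9) value=9
Op 4: inc R2 by 4 -> R2=(0,0,13) value=13
Op 5: merge R1<->R0 -> R1=(0,0,4) R0=(0,0,4)
Op 6: inc R0 by 3 -> R0=(3,0,4) value=7
Op 7: merge R0<->R1 -> R0=(3,0,4) R1=(3,0,4)
Op 8: inc R2 by 2 -> R2=(0,0,15) value=15
Op 9: inc R2 by 2 -> R2=(0,0,17) value=17

Answer: 0 0 17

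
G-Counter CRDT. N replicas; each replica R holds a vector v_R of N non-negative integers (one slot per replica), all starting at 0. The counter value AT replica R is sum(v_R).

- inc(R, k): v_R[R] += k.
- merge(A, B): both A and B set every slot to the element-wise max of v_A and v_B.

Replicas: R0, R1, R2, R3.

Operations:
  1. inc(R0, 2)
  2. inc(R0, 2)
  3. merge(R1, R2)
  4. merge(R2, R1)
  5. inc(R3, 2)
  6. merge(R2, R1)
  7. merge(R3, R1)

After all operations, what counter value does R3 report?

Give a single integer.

Op 1: inc R0 by 2 -> R0=(2,0,0,0) value=2
Op 2: inc R0 by 2 -> R0=(4,0,0,0) value=4
Op 3: merge R1<->R2 -> R1=(0,0,0,0) R2=(0,0,0,0)
Op 4: merge R2<->R1 -> R2=(0,0,0,0) R1=(0,0,0,0)
Op 5: inc R3 by 2 -> R3=(0,0,0,2) value=2
Op 6: merge R2<->R1 -> R2=(0,0,0,0) R1=(0,0,0,0)
Op 7: merge R3<->R1 -> R3=(0,0,0,2) R1=(0,0,0,2)

Answer: 2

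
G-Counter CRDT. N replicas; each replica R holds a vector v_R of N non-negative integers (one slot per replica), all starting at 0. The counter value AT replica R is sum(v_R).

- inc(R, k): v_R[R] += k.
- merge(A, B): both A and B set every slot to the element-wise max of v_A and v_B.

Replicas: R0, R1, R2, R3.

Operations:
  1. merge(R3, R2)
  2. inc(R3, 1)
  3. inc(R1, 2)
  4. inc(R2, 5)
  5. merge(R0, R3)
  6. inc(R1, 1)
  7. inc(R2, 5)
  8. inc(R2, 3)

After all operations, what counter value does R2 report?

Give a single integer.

Answer: 13

Derivation:
Op 1: merge R3<->R2 -> R3=(0,0,0,0) R2=(0,0,0,0)
Op 2: inc R3 by 1 -> R3=(0,0,0,1) value=1
Op 3: inc R1 by 2 -> R1=(0,2,0,0) value=2
Op 4: inc R2 by 5 -> R2=(0,0,5,0) value=5
Op 5: merge R0<->R3 -> R0=(0,0,0,1) R3=(0,0,0,1)
Op 6: inc R1 by 1 -> R1=(0,3,0,0) value=3
Op 7: inc R2 by 5 -> R2=(0,0,10,0) value=10
Op 8: inc R2 by 3 -> R2=(0,0,13,0) value=13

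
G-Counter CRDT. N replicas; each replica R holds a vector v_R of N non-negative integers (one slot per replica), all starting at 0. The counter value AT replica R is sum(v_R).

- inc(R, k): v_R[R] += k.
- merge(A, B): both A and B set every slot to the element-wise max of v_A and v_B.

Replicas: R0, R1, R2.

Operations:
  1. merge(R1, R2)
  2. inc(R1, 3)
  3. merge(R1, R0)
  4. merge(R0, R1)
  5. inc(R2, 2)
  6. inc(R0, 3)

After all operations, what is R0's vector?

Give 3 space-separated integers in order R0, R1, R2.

Op 1: merge R1<->R2 -> R1=(0,0,0) R2=(0,0,0)
Op 2: inc R1 by 3 -> R1=(0,3,0) value=3
Op 3: merge R1<->R0 -> R1=(0,3,0) R0=(0,3,0)
Op 4: merge R0<->R1 -> R0=(0,3,0) R1=(0,3,0)
Op 5: inc R2 by 2 -> R2=(0,0,2) value=2
Op 6: inc R0 by 3 -> R0=(3,3,0) value=6

Answer: 3 3 0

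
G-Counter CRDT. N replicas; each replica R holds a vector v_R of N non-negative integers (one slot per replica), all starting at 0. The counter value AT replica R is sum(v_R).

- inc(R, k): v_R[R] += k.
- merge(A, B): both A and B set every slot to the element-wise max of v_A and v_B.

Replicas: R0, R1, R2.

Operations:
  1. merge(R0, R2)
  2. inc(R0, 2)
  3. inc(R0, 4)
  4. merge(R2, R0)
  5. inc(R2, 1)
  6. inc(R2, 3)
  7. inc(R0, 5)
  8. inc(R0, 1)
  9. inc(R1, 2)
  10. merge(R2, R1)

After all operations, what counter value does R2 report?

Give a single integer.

Answer: 12

Derivation:
Op 1: merge R0<->R2 -> R0=(0,0,0) R2=(0,0,0)
Op 2: inc R0 by 2 -> R0=(2,0,0) value=2
Op 3: inc R0 by 4 -> R0=(6,0,0) value=6
Op 4: merge R2<->R0 -> R2=(6,0,0) R0=(6,0,0)
Op 5: inc R2 by 1 -> R2=(6,0,1) value=7
Op 6: inc R2 by 3 -> R2=(6,0,4) value=10
Op 7: inc R0 by 5 -> R0=(11,0,0) value=11
Op 8: inc R0 by 1 -> R0=(12,0,0) value=12
Op 9: inc R1 by 2 -> R1=(0,2,0) value=2
Op 10: merge R2<->R1 -> R2=(6,2,4) R1=(6,2,4)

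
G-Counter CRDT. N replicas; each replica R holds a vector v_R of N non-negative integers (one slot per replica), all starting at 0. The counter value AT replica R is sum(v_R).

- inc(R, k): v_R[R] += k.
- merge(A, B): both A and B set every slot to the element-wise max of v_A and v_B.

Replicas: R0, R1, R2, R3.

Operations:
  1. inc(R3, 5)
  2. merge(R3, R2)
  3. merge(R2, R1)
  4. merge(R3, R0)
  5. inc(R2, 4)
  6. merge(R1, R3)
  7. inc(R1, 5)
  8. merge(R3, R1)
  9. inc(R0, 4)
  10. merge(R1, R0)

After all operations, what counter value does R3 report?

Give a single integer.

Op 1: inc R3 by 5 -> R3=(0,0,0,5) value=5
Op 2: merge R3<->R2 -> R3=(0,0,0,5) R2=(0,0,0,5)
Op 3: merge R2<->R1 -> R2=(0,0,0,5) R1=(0,0,0,5)
Op 4: merge R3<->R0 -> R3=(0,0,0,5) R0=(0,0,0,5)
Op 5: inc R2 by 4 -> R2=(0,0,4,5) value=9
Op 6: merge R1<->R3 -> R1=(0,0,0,5) R3=(0,0,0,5)
Op 7: inc R1 by 5 -> R1=(0,5,0,5) value=10
Op 8: merge R3<->R1 -> R3=(0,5,0,5) R1=(0,5,0,5)
Op 9: inc R0 by 4 -> R0=(4,0,0,5) value=9
Op 10: merge R1<->R0 -> R1=(4,5,0,5) R0=(4,5,0,5)

Answer: 10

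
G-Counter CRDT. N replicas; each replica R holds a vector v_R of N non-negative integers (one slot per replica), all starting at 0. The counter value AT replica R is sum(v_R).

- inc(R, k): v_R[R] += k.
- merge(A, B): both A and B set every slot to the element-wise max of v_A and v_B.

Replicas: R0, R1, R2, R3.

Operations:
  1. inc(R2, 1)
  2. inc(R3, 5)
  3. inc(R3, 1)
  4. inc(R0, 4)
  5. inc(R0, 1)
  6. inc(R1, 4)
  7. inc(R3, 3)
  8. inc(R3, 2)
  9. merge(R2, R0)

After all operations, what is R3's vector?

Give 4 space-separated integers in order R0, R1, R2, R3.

Answer: 0 0 0 11

Derivation:
Op 1: inc R2 by 1 -> R2=(0,0,1,0) value=1
Op 2: inc R3 by 5 -> R3=(0,0,0,5) value=5
Op 3: inc R3 by 1 -> R3=(0,0,0,6) value=6
Op 4: inc R0 by 4 -> R0=(4,0,0,0) value=4
Op 5: inc R0 by 1 -> R0=(5,0,0,0) value=5
Op 6: inc R1 by 4 -> R1=(0,4,0,0) value=4
Op 7: inc R3 by 3 -> R3=(0,0,0,9) value=9
Op 8: inc R3 by 2 -> R3=(0,0,0,11) value=11
Op 9: merge R2<->R0 -> R2=(5,0,1,0) R0=(5,0,1,0)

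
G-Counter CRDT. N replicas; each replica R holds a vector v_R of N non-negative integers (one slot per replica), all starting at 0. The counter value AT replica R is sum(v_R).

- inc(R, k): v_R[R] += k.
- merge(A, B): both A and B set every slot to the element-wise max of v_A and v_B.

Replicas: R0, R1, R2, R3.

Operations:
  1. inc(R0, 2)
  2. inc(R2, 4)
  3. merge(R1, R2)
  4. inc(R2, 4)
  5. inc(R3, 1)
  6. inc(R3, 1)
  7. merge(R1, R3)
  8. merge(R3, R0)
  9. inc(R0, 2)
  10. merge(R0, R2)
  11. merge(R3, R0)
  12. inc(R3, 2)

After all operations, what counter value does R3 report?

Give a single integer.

Op 1: inc R0 by 2 -> R0=(2,0,0,0) value=2
Op 2: inc R2 by 4 -> R2=(0,0,4,0) value=4
Op 3: merge R1<->R2 -> R1=(0,0,4,0) R2=(0,0,4,0)
Op 4: inc R2 by 4 -> R2=(0,0,8,0) value=8
Op 5: inc R3 by 1 -> R3=(0,0,0,1) value=1
Op 6: inc R3 by 1 -> R3=(0,0,0,2) value=2
Op 7: merge R1<->R3 -> R1=(0,0,4,2) R3=(0,0,4,2)
Op 8: merge R3<->R0 -> R3=(2,0,4,2) R0=(2,0,4,2)
Op 9: inc R0 by 2 -> R0=(4,0,4,2) value=10
Op 10: merge R0<->R2 -> R0=(4,0,8,2) R2=(4,0,8,2)
Op 11: merge R3<->R0 -> R3=(4,0,8,2) R0=(4,0,8,2)
Op 12: inc R3 by 2 -> R3=(4,0,8,4) value=16

Answer: 16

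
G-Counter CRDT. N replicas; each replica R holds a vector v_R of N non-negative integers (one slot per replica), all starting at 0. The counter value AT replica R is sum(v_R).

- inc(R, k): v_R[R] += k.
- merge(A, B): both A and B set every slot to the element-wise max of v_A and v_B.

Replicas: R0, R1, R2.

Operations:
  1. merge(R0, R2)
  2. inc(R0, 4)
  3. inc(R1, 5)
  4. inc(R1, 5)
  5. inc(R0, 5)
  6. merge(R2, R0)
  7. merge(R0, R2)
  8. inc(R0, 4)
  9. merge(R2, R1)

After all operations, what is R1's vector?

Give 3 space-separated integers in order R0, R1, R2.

Answer: 9 10 0

Derivation:
Op 1: merge R0<->R2 -> R0=(0,0,0) R2=(0,0,0)
Op 2: inc R0 by 4 -> R0=(4,0,0) value=4
Op 3: inc R1 by 5 -> R1=(0,5,0) value=5
Op 4: inc R1 by 5 -> R1=(0,10,0) value=10
Op 5: inc R0 by 5 -> R0=(9,0,0) value=9
Op 6: merge R2<->R0 -> R2=(9,0,0) R0=(9,0,0)
Op 7: merge R0<->R2 -> R0=(9,0,0) R2=(9,0,0)
Op 8: inc R0 by 4 -> R0=(13,0,0) value=13
Op 9: merge R2<->R1 -> R2=(9,10,0) R1=(9,10,0)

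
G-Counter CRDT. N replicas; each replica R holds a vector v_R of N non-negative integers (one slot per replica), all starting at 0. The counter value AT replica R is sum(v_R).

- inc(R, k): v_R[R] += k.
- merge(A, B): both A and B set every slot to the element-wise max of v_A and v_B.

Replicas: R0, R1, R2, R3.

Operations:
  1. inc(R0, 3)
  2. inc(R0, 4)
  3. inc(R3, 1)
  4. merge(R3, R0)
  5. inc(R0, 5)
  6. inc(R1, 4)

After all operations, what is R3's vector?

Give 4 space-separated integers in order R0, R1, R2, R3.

Answer: 7 0 0 1

Derivation:
Op 1: inc R0 by 3 -> R0=(3,0,0,0) value=3
Op 2: inc R0 by 4 -> R0=(7,0,0,0) value=7
Op 3: inc R3 by 1 -> R3=(0,0,0,1) value=1
Op 4: merge R3<->R0 -> R3=(7,0,0,1) R0=(7,0,0,1)
Op 5: inc R0 by 5 -> R0=(12,0,0,1) value=13
Op 6: inc R1 by 4 -> R1=(0,4,0,0) value=4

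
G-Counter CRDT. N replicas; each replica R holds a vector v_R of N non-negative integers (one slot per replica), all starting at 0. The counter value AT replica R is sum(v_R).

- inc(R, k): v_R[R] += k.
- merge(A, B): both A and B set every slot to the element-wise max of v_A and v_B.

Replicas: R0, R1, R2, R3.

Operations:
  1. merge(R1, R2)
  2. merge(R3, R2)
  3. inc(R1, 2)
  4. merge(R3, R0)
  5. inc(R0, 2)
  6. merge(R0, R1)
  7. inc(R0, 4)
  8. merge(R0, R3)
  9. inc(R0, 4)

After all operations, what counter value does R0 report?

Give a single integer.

Op 1: merge R1<->R2 -> R1=(0,0,0,0) R2=(0,0,0,0)
Op 2: merge R3<->R2 -> R3=(0,0,0,0) R2=(0,0,0,0)
Op 3: inc R1 by 2 -> R1=(0,2,0,0) value=2
Op 4: merge R3<->R0 -> R3=(0,0,0,0) R0=(0,0,0,0)
Op 5: inc R0 by 2 -> R0=(2,0,0,0) value=2
Op 6: merge R0<->R1 -> R0=(2,2,0,0) R1=(2,2,0,0)
Op 7: inc R0 by 4 -> R0=(6,2,0,0) value=8
Op 8: merge R0<->R3 -> R0=(6,2,0,0) R3=(6,2,0,0)
Op 9: inc R0 by 4 -> R0=(10,2,0,0) value=12

Answer: 12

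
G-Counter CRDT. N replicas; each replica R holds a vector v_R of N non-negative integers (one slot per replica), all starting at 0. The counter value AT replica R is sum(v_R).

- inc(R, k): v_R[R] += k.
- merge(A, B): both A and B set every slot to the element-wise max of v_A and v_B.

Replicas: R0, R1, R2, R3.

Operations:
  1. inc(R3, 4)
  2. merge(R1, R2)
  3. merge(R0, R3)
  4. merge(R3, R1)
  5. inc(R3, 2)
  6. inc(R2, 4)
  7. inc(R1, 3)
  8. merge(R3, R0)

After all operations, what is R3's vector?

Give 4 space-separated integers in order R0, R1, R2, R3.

Op 1: inc R3 by 4 -> R3=(0,0,0,4) value=4
Op 2: merge R1<->R2 -> R1=(0,0,0,0) R2=(0,0,0,0)
Op 3: merge R0<->R3 -> R0=(0,0,0,4) R3=(0,0,0,4)
Op 4: merge R3<->R1 -> R3=(0,0,0,4) R1=(0,0,0,4)
Op 5: inc R3 by 2 -> R3=(0,0,0,6) value=6
Op 6: inc R2 by 4 -> R2=(0,0,4,0) value=4
Op 7: inc R1 by 3 -> R1=(0,3,0,4) value=7
Op 8: merge R3<->R0 -> R3=(0,0,0,6) R0=(0,0,0,6)

Answer: 0 0 0 6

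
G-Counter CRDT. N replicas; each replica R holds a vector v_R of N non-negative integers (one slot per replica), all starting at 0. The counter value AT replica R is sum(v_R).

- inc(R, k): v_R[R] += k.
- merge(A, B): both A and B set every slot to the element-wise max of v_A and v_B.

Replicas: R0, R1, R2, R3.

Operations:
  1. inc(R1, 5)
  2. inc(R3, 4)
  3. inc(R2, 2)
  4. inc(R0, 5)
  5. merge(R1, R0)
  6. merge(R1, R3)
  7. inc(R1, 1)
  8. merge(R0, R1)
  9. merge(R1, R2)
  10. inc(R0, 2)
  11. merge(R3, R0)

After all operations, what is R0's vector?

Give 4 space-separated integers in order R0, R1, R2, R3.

Op 1: inc R1 by 5 -> R1=(0,5,0,0) value=5
Op 2: inc R3 by 4 -> R3=(0,0,0,4) value=4
Op 3: inc R2 by 2 -> R2=(0,0,2,0) value=2
Op 4: inc R0 by 5 -> R0=(5,0,0,0) value=5
Op 5: merge R1<->R0 -> R1=(5,5,0,0) R0=(5,5,0,0)
Op 6: merge R1<->R3 -> R1=(5,5,0,4) R3=(5,5,0,4)
Op 7: inc R1 by 1 -> R1=(5,6,0,4) value=15
Op 8: merge R0<->R1 -> R0=(5,6,0,4) R1=(5,6,0,4)
Op 9: merge R1<->R2 -> R1=(5,6,2,4) R2=(5,6,2,4)
Op 10: inc R0 by 2 -> R0=(7,6,0,4) value=17
Op 11: merge R3<->R0 -> R3=(7,6,0,4) R0=(7,6,0,4)

Answer: 7 6 0 4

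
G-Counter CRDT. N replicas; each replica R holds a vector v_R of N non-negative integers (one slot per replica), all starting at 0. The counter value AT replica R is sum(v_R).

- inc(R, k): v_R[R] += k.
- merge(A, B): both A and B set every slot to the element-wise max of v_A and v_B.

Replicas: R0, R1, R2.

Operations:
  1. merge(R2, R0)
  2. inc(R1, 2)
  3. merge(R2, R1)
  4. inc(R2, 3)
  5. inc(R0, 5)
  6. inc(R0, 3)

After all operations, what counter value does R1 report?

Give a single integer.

Op 1: merge R2<->R0 -> R2=(0,0,0) R0=(0,0,0)
Op 2: inc R1 by 2 -> R1=(0,2,0) value=2
Op 3: merge R2<->R1 -> R2=(0,2,0) R1=(0,2,0)
Op 4: inc R2 by 3 -> R2=(0,2,3) value=5
Op 5: inc R0 by 5 -> R0=(5,0,0) value=5
Op 6: inc R0 by 3 -> R0=(8,0,0) value=8

Answer: 2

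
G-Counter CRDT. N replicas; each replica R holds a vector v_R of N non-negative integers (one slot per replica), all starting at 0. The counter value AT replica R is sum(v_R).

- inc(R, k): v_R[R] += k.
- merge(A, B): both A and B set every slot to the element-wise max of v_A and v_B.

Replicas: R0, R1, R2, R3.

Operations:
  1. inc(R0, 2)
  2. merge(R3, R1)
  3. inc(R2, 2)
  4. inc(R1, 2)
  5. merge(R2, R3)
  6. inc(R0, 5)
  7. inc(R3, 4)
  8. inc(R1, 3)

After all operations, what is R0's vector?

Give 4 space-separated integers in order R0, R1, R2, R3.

Answer: 7 0 0 0

Derivation:
Op 1: inc R0 by 2 -> R0=(2,0,0,0) value=2
Op 2: merge R3<->R1 -> R3=(0,0,0,0) R1=(0,0,0,0)
Op 3: inc R2 by 2 -> R2=(0,0,2,0) value=2
Op 4: inc R1 by 2 -> R1=(0,2,0,0) value=2
Op 5: merge R2<->R3 -> R2=(0,0,2,0) R3=(0,0,2,0)
Op 6: inc R0 by 5 -> R0=(7,0,0,0) value=7
Op 7: inc R3 by 4 -> R3=(0,0,2,4) value=6
Op 8: inc R1 by 3 -> R1=(0,5,0,0) value=5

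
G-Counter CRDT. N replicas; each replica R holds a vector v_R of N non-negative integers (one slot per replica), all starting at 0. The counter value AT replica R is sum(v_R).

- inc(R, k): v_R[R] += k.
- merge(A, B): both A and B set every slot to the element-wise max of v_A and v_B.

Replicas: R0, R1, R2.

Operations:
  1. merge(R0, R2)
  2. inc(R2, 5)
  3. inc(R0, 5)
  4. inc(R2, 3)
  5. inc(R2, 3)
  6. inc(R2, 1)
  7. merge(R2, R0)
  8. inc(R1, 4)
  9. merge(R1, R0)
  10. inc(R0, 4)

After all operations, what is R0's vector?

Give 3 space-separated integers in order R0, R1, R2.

Answer: 9 4 12

Derivation:
Op 1: merge R0<->R2 -> R0=(0,0,0) R2=(0,0,0)
Op 2: inc R2 by 5 -> R2=(0,0,5) value=5
Op 3: inc R0 by 5 -> R0=(5,0,0) value=5
Op 4: inc R2 by 3 -> R2=(0,0,8) value=8
Op 5: inc R2 by 3 -> R2=(0,0,11) value=11
Op 6: inc R2 by 1 -> R2=(0,0,12) value=12
Op 7: merge R2<->R0 -> R2=(5,0,12) R0=(5,0,12)
Op 8: inc R1 by 4 -> R1=(0,4,0) value=4
Op 9: merge R1<->R0 -> R1=(5,4,12) R0=(5,4,12)
Op 10: inc R0 by 4 -> R0=(9,4,12) value=25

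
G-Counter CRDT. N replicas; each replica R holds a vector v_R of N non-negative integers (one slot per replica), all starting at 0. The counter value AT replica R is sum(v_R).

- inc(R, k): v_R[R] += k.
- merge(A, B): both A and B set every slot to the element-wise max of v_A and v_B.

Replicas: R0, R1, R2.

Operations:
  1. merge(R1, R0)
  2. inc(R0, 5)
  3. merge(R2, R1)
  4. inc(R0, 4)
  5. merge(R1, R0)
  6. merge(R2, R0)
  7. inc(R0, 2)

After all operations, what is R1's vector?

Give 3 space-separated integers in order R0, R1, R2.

Answer: 9 0 0

Derivation:
Op 1: merge R1<->R0 -> R1=(0,0,0) R0=(0,0,0)
Op 2: inc R0 by 5 -> R0=(5,0,0) value=5
Op 3: merge R2<->R1 -> R2=(0,0,0) R1=(0,0,0)
Op 4: inc R0 by 4 -> R0=(9,0,0) value=9
Op 5: merge R1<->R0 -> R1=(9,0,0) R0=(9,0,0)
Op 6: merge R2<->R0 -> R2=(9,0,0) R0=(9,0,0)
Op 7: inc R0 by 2 -> R0=(11,0,0) value=11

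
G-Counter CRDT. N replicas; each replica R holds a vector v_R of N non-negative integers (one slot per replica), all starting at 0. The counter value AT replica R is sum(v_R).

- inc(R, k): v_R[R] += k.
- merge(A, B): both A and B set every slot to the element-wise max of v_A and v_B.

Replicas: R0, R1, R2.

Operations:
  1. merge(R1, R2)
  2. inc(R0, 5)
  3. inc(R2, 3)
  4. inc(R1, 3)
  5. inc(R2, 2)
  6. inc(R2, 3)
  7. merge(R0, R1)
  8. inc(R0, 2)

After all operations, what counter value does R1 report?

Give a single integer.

Answer: 8

Derivation:
Op 1: merge R1<->R2 -> R1=(0,0,0) R2=(0,0,0)
Op 2: inc R0 by 5 -> R0=(5,0,0) value=5
Op 3: inc R2 by 3 -> R2=(0,0,3) value=3
Op 4: inc R1 by 3 -> R1=(0,3,0) value=3
Op 5: inc R2 by 2 -> R2=(0,0,5) value=5
Op 6: inc R2 by 3 -> R2=(0,0,8) value=8
Op 7: merge R0<->R1 -> R0=(5,3,0) R1=(5,3,0)
Op 8: inc R0 by 2 -> R0=(7,3,0) value=10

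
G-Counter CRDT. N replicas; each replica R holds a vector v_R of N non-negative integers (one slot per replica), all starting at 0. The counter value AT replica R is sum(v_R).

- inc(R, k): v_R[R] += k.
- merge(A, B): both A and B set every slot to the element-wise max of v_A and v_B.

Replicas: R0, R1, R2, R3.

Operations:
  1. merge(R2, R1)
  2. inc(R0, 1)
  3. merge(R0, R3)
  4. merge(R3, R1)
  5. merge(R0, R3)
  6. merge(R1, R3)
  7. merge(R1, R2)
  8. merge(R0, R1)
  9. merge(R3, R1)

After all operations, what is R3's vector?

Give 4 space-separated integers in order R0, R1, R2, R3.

Op 1: merge R2<->R1 -> R2=(0,0,0,0) R1=(0,0,0,0)
Op 2: inc R0 by 1 -> R0=(1,0,0,0) value=1
Op 3: merge R0<->R3 -> R0=(1,0,0,0) R3=(1,0,0,0)
Op 4: merge R3<->R1 -> R3=(1,0,0,0) R1=(1,0,0,0)
Op 5: merge R0<->R3 -> R0=(1,0,0,0) R3=(1,0,0,0)
Op 6: merge R1<->R3 -> R1=(1,0,0,0) R3=(1,0,0,0)
Op 7: merge R1<->R2 -> R1=(1,0,0,0) R2=(1,0,0,0)
Op 8: merge R0<->R1 -> R0=(1,0,0,0) R1=(1,0,0,0)
Op 9: merge R3<->R1 -> R3=(1,0,0,0) R1=(1,0,0,0)

Answer: 1 0 0 0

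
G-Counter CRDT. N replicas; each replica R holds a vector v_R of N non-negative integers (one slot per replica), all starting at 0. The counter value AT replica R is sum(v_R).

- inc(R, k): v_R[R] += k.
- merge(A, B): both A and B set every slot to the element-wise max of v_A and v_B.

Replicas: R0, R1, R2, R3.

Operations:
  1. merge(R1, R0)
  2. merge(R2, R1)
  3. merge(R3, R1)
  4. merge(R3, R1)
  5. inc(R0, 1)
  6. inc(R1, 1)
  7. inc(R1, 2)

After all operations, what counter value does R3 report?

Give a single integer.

Answer: 0

Derivation:
Op 1: merge R1<->R0 -> R1=(0,0,0,0) R0=(0,0,0,0)
Op 2: merge R2<->R1 -> R2=(0,0,0,0) R1=(0,0,0,0)
Op 3: merge R3<->R1 -> R3=(0,0,0,0) R1=(0,0,0,0)
Op 4: merge R3<->R1 -> R3=(0,0,0,0) R1=(0,0,0,0)
Op 5: inc R0 by 1 -> R0=(1,0,0,0) value=1
Op 6: inc R1 by 1 -> R1=(0,1,0,0) value=1
Op 7: inc R1 by 2 -> R1=(0,3,0,0) value=3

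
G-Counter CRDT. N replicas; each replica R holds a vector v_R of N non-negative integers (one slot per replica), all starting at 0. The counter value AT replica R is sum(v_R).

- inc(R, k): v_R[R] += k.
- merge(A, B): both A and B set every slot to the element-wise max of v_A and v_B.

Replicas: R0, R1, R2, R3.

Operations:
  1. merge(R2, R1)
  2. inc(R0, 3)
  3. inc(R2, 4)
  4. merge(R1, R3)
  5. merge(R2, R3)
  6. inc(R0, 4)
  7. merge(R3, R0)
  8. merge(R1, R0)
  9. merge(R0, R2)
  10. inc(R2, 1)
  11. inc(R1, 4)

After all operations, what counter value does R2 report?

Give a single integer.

Answer: 12

Derivation:
Op 1: merge R2<->R1 -> R2=(0,0,0,0) R1=(0,0,0,0)
Op 2: inc R0 by 3 -> R0=(3,0,0,0) value=3
Op 3: inc R2 by 4 -> R2=(0,0,4,0) value=4
Op 4: merge R1<->R3 -> R1=(0,0,0,0) R3=(0,0,0,0)
Op 5: merge R2<->R3 -> R2=(0,0,4,0) R3=(0,0,4,0)
Op 6: inc R0 by 4 -> R0=(7,0,0,0) value=7
Op 7: merge R3<->R0 -> R3=(7,0,4,0) R0=(7,0,4,0)
Op 8: merge R1<->R0 -> R1=(7,0,4,0) R0=(7,0,4,0)
Op 9: merge R0<->R2 -> R0=(7,0,4,0) R2=(7,0,4,0)
Op 10: inc R2 by 1 -> R2=(7,0,5,0) value=12
Op 11: inc R1 by 4 -> R1=(7,4,4,0) value=15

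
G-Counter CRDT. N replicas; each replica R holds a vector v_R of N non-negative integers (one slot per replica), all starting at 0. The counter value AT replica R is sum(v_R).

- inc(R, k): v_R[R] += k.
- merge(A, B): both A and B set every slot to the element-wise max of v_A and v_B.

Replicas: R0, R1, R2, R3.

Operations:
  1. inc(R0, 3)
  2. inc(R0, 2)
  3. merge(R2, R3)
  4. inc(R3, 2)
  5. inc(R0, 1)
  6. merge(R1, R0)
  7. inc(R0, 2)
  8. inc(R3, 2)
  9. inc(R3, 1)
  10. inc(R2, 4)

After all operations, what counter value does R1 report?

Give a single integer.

Answer: 6

Derivation:
Op 1: inc R0 by 3 -> R0=(3,0,0,0) value=3
Op 2: inc R0 by 2 -> R0=(5,0,0,0) value=5
Op 3: merge R2<->R3 -> R2=(0,0,0,0) R3=(0,0,0,0)
Op 4: inc R3 by 2 -> R3=(0,0,0,2) value=2
Op 5: inc R0 by 1 -> R0=(6,0,0,0) value=6
Op 6: merge R1<->R0 -> R1=(6,0,0,0) R0=(6,0,0,0)
Op 7: inc R0 by 2 -> R0=(8,0,0,0) value=8
Op 8: inc R3 by 2 -> R3=(0,0,0,4) value=4
Op 9: inc R3 by 1 -> R3=(0,0,0,5) value=5
Op 10: inc R2 by 4 -> R2=(0,0,4,0) value=4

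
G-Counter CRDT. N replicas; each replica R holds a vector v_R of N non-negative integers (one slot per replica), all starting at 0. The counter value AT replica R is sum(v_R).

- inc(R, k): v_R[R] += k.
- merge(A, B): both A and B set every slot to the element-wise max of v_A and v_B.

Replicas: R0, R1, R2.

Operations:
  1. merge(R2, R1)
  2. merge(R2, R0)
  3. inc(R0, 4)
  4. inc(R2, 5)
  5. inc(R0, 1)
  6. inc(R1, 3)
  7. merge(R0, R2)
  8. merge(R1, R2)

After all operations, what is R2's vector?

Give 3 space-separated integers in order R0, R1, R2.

Op 1: merge R2<->R1 -> R2=(0,0,0) R1=(0,0,0)
Op 2: merge R2<->R0 -> R2=(0,0,0) R0=(0,0,0)
Op 3: inc R0 by 4 -> R0=(4,0,0) value=4
Op 4: inc R2 by 5 -> R2=(0,0,5) value=5
Op 5: inc R0 by 1 -> R0=(5,0,0) value=5
Op 6: inc R1 by 3 -> R1=(0,3,0) value=3
Op 7: merge R0<->R2 -> R0=(5,0,5) R2=(5,0,5)
Op 8: merge R1<->R2 -> R1=(5,3,5) R2=(5,3,5)

Answer: 5 3 5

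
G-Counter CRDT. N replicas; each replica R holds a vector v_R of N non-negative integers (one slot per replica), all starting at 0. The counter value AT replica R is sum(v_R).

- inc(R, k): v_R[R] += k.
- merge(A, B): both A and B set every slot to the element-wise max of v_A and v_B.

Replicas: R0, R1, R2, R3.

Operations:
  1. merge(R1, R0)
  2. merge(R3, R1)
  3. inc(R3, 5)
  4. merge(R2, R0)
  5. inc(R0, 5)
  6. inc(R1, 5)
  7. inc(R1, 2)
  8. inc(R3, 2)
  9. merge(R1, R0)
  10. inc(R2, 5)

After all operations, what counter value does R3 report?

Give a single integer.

Answer: 7

Derivation:
Op 1: merge R1<->R0 -> R1=(0,0,0,0) R0=(0,0,0,0)
Op 2: merge R3<->R1 -> R3=(0,0,0,0) R1=(0,0,0,0)
Op 3: inc R3 by 5 -> R3=(0,0,0,5) value=5
Op 4: merge R2<->R0 -> R2=(0,0,0,0) R0=(0,0,0,0)
Op 5: inc R0 by 5 -> R0=(5,0,0,0) value=5
Op 6: inc R1 by 5 -> R1=(0,5,0,0) value=5
Op 7: inc R1 by 2 -> R1=(0,7,0,0) value=7
Op 8: inc R3 by 2 -> R3=(0,0,0,7) value=7
Op 9: merge R1<->R0 -> R1=(5,7,0,0) R0=(5,7,0,0)
Op 10: inc R2 by 5 -> R2=(0,0,5,0) value=5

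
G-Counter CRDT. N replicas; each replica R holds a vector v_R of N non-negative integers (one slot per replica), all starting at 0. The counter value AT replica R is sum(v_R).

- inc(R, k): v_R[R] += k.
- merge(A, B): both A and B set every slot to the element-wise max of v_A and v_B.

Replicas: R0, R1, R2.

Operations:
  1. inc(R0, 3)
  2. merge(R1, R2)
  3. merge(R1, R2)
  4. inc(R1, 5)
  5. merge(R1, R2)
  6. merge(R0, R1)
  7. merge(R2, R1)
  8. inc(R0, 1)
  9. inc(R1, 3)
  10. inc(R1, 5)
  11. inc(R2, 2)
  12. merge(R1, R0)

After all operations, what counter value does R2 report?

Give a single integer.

Op 1: inc R0 by 3 -> R0=(3,0,0) value=3
Op 2: merge R1<->R2 -> R1=(0,0,0) R2=(0,0,0)
Op 3: merge R1<->R2 -> R1=(0,0,0) R2=(0,0,0)
Op 4: inc R1 by 5 -> R1=(0,5,0) value=5
Op 5: merge R1<->R2 -> R1=(0,5,0) R2=(0,5,0)
Op 6: merge R0<->R1 -> R0=(3,5,0) R1=(3,5,0)
Op 7: merge R2<->R1 -> R2=(3,5,0) R1=(3,5,0)
Op 8: inc R0 by 1 -> R0=(4,5,0) value=9
Op 9: inc R1 by 3 -> R1=(3,8,0) value=11
Op 10: inc R1 by 5 -> R1=(3,13,0) value=16
Op 11: inc R2 by 2 -> R2=(3,5,2) value=10
Op 12: merge R1<->R0 -> R1=(4,13,0) R0=(4,13,0)

Answer: 10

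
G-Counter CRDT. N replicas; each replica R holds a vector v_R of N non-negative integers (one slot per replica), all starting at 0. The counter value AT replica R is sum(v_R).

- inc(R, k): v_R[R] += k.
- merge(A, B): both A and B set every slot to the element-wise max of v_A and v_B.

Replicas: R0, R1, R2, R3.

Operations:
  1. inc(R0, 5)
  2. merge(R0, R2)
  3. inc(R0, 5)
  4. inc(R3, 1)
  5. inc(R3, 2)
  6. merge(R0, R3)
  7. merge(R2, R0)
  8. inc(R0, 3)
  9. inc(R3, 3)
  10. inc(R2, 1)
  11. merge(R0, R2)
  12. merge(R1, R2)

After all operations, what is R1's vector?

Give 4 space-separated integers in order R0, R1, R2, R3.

Op 1: inc R0 by 5 -> R0=(5,0,0,0) value=5
Op 2: merge R0<->R2 -> R0=(5,0,0,0) R2=(5,0,0,0)
Op 3: inc R0 by 5 -> R0=(10,0,0,0) value=10
Op 4: inc R3 by 1 -> R3=(0,0,0,1) value=1
Op 5: inc R3 by 2 -> R3=(0,0,0,3) value=3
Op 6: merge R0<->R3 -> R0=(10,0,0,3) R3=(10,0,0,3)
Op 7: merge R2<->R0 -> R2=(10,0,0,3) R0=(10,0,0,3)
Op 8: inc R0 by 3 -> R0=(13,0,0,3) value=16
Op 9: inc R3 by 3 -> R3=(10,0,0,6) value=16
Op 10: inc R2 by 1 -> R2=(10,0,1,3) value=14
Op 11: merge R0<->R2 -> R0=(13,0,1,3) R2=(13,0,1,3)
Op 12: merge R1<->R2 -> R1=(13,0,1,3) R2=(13,0,1,3)

Answer: 13 0 1 3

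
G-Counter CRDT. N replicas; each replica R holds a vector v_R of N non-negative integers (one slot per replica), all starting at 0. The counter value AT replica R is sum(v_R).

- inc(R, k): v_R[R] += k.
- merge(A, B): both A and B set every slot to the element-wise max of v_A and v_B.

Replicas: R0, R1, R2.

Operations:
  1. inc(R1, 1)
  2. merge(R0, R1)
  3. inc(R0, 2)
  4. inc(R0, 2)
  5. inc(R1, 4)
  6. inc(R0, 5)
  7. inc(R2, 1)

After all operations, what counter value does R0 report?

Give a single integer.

Answer: 10

Derivation:
Op 1: inc R1 by 1 -> R1=(0,1,0) value=1
Op 2: merge R0<->R1 -> R0=(0,1,0) R1=(0,1,0)
Op 3: inc R0 by 2 -> R0=(2,1,0) value=3
Op 4: inc R0 by 2 -> R0=(4,1,0) value=5
Op 5: inc R1 by 4 -> R1=(0,5,0) value=5
Op 6: inc R0 by 5 -> R0=(9,1,0) value=10
Op 7: inc R2 by 1 -> R2=(0,0,1) value=1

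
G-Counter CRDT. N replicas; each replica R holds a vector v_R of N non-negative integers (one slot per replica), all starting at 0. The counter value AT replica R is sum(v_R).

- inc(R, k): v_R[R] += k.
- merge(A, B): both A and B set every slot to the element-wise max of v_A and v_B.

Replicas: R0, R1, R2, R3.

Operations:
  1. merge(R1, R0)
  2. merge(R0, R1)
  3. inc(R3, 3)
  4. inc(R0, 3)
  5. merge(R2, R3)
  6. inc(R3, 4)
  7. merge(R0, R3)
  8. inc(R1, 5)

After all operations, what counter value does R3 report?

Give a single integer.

Answer: 10

Derivation:
Op 1: merge R1<->R0 -> R1=(0,0,0,0) R0=(0,0,0,0)
Op 2: merge R0<->R1 -> R0=(0,0,0,0) R1=(0,0,0,0)
Op 3: inc R3 by 3 -> R3=(0,0,0,3) value=3
Op 4: inc R0 by 3 -> R0=(3,0,0,0) value=3
Op 5: merge R2<->R3 -> R2=(0,0,0,3) R3=(0,0,0,3)
Op 6: inc R3 by 4 -> R3=(0,0,0,7) value=7
Op 7: merge R0<->R3 -> R0=(3,0,0,7) R3=(3,0,0,7)
Op 8: inc R1 by 5 -> R1=(0,5,0,0) value=5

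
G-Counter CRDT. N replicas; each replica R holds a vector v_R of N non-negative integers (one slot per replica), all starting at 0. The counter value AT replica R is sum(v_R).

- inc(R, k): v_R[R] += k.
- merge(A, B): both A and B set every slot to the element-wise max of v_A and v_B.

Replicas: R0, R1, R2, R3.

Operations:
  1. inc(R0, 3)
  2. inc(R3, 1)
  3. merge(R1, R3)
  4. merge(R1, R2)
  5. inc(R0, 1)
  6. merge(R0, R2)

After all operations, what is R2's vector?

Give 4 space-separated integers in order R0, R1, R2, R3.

Answer: 4 0 0 1

Derivation:
Op 1: inc R0 by 3 -> R0=(3,0,0,0) value=3
Op 2: inc R3 by 1 -> R3=(0,0,0,1) value=1
Op 3: merge R1<->R3 -> R1=(0,0,0,1) R3=(0,0,0,1)
Op 4: merge R1<->R2 -> R1=(0,0,0,1) R2=(0,0,0,1)
Op 5: inc R0 by 1 -> R0=(4,0,0,0) value=4
Op 6: merge R0<->R2 -> R0=(4,0,0,1) R2=(4,0,0,1)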